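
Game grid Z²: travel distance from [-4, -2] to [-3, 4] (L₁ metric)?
7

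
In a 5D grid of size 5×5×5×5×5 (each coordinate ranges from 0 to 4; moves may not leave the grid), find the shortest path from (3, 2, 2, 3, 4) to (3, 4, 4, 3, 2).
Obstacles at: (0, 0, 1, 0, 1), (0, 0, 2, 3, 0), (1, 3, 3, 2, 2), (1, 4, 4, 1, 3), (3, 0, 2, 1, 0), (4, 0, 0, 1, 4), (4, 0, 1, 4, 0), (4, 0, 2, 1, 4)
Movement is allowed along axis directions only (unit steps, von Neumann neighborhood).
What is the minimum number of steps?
6
(one shortest path: (3, 2, 2, 3, 4) → (3, 3, 2, 3, 4) → (3, 4, 2, 3, 4) → (3, 4, 3, 3, 4) → (3, 4, 4, 3, 4) → (3, 4, 4, 3, 3) → (3, 4, 4, 3, 2))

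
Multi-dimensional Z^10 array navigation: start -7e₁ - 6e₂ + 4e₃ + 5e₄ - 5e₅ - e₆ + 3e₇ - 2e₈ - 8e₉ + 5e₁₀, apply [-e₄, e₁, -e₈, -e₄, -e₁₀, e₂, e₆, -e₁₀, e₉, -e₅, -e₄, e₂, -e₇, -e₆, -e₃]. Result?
(-6, -4, 3, 2, -6, -1, 2, -3, -7, 3)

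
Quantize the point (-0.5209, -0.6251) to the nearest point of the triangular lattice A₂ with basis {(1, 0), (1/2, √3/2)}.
(-0.5, -0.866)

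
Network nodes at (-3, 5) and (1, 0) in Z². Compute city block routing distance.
9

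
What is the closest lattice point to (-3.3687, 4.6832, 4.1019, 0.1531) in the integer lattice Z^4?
(-3, 5, 4, 0)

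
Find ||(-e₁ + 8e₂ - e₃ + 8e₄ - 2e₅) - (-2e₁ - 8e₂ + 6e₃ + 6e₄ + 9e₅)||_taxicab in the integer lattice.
37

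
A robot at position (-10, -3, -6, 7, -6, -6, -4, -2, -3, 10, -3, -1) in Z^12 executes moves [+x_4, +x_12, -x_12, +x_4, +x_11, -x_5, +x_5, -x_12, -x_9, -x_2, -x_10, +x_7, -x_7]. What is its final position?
(-10, -4, -6, 9, -6, -6, -4, -2, -4, 9, -2, -2)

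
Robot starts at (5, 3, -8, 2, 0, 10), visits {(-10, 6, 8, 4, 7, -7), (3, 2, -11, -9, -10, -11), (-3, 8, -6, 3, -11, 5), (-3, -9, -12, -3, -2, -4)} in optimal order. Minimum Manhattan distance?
178
(one optimal route: (5, 3, -8, 2, 0, 10) → (-3, 8, -6, 3, -11, 5) → (3, 2, -11, -9, -10, -11) → (-3, -9, -12, -3, -2, -4) → (-10, 6, 8, 4, 7, -7))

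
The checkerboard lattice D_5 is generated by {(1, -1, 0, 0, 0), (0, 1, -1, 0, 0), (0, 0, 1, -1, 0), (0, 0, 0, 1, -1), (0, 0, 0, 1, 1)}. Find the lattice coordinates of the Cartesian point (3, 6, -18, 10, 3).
3b₁ + 9b₂ - 9b₃ - b₄ + 2b₅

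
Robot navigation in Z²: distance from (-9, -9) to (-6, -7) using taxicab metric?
5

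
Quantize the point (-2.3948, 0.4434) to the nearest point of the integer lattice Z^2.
(-2, 0)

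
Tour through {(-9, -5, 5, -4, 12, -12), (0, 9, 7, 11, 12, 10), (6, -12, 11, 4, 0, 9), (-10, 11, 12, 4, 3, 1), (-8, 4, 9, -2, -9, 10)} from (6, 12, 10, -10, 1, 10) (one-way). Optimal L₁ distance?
232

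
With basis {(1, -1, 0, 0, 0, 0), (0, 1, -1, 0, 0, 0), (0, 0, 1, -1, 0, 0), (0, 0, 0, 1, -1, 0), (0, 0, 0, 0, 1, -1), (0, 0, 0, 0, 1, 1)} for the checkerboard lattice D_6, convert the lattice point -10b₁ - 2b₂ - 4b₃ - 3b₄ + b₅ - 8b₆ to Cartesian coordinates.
(-10, 8, -2, 1, -4, -9)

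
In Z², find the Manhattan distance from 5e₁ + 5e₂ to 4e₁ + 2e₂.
4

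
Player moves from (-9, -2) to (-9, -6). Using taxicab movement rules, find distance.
4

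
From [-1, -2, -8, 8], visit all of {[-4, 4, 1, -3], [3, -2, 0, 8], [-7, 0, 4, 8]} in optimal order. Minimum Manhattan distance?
49
(one optimal route: (-1, -2, -8, 8) → (3, -2, 0, 8) → (-7, 0, 4, 8) → (-4, 4, 1, -3))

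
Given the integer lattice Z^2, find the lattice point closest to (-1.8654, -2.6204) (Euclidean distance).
(-2, -3)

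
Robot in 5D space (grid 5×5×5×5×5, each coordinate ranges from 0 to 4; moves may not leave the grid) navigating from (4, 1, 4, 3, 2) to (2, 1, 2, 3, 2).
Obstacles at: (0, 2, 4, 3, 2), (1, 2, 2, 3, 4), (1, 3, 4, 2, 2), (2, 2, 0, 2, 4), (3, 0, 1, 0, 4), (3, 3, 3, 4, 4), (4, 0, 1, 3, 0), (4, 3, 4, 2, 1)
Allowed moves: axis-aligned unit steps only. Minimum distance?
4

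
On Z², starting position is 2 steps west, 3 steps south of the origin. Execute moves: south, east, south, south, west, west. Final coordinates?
(-3, -6)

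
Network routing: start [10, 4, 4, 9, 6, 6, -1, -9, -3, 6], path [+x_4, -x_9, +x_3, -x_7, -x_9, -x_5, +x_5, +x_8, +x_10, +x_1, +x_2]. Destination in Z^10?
(11, 5, 5, 10, 6, 6, -2, -8, -5, 7)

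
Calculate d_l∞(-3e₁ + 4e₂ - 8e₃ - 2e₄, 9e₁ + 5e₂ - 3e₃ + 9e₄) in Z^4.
12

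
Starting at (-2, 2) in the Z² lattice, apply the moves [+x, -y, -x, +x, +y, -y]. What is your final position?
(-1, 1)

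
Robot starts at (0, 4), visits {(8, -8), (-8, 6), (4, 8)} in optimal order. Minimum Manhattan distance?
44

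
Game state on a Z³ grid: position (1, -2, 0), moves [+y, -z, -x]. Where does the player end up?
(0, -1, -1)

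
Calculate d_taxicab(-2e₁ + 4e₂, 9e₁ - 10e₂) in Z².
25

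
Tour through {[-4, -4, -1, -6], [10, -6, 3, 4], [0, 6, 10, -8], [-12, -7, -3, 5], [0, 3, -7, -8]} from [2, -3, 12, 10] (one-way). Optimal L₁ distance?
119
(one optimal route: (2, -3, 12, 10) → (10, -6, 3, 4) → (-12, -7, -3, 5) → (-4, -4, -1, -6) → (0, 3, -7, -8) → (0, 6, 10, -8))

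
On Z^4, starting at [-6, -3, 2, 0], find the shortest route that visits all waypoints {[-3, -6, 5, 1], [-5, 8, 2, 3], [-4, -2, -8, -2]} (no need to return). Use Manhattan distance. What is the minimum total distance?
57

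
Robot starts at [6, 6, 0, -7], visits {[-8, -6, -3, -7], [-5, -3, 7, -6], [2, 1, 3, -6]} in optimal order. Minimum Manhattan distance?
45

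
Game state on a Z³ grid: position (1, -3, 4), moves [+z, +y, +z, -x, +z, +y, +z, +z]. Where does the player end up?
(0, -1, 9)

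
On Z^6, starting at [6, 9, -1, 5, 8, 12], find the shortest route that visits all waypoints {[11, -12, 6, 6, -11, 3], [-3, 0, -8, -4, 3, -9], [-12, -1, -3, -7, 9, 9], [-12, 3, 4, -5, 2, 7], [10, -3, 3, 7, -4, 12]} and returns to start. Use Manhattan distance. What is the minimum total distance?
250
(one optimal route: (6, 9, -1, 5, 8, 12) → (-12, -1, -3, -7, 9, 9) → (-12, 3, 4, -5, 2, 7) → (-3, 0, -8, -4, 3, -9) → (11, -12, 6, 6, -11, 3) → (10, -3, 3, 7, -4, 12) → (6, 9, -1, 5, 8, 12))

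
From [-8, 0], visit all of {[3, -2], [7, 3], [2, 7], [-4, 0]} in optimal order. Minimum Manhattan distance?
31
(one optimal route: (-8, 0) → (-4, 0) → (3, -2) → (7, 3) → (2, 7))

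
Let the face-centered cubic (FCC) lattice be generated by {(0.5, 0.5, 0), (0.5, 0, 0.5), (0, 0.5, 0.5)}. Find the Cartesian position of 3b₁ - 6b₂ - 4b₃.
(-1.5, -0.5, -5)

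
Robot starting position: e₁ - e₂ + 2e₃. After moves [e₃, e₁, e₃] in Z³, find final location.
(2, -1, 4)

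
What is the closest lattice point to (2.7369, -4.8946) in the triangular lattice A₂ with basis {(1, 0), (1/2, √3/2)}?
(3, -5.196)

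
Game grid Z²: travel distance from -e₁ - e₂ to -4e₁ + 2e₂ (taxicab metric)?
6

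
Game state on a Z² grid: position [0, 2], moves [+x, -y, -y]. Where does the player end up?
(1, 0)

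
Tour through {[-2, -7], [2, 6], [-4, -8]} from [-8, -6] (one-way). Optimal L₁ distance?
26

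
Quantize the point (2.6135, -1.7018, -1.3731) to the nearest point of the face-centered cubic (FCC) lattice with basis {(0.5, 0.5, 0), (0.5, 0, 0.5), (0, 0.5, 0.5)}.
(2.5, -2, -1.5)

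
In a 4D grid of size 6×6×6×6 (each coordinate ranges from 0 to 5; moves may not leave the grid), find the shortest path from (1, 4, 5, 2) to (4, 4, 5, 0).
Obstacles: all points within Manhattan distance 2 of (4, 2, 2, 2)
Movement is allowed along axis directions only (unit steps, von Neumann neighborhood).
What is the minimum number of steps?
5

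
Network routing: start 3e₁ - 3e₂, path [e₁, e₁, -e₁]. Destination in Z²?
(4, -3)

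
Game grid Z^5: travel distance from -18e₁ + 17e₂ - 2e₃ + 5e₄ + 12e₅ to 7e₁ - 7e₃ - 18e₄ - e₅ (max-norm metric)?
25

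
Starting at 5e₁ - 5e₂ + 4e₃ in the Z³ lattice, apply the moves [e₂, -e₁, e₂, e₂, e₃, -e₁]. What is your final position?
(3, -2, 5)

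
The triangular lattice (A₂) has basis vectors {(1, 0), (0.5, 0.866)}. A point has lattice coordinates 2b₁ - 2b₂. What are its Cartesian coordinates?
(1, -1.732)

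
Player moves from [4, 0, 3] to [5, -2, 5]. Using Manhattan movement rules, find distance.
5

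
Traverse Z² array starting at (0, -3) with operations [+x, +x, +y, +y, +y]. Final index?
(2, 0)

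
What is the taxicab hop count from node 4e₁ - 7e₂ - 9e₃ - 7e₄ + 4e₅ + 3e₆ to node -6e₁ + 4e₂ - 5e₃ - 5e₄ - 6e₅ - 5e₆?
45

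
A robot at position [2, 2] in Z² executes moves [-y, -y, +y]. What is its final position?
(2, 1)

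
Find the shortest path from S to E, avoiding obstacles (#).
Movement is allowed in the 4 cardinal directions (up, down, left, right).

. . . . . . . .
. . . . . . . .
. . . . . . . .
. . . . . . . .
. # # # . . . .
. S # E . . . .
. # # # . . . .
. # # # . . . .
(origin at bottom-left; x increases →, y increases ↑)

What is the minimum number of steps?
10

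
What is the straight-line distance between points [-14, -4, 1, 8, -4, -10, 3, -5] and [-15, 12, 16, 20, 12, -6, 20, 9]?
37.1887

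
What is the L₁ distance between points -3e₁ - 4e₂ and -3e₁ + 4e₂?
8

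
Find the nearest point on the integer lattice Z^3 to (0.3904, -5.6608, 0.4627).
(0, -6, 0)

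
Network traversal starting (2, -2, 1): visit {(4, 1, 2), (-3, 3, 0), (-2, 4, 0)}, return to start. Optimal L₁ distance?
30
(one optimal route: (2, -2, 1) → (4, 1, 2) → (-3, 3, 0) → (-2, 4, 0) → (2, -2, 1))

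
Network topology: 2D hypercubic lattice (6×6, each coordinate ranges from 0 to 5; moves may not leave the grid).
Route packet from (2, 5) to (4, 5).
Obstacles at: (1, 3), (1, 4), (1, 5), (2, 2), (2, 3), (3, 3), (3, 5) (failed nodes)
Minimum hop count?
4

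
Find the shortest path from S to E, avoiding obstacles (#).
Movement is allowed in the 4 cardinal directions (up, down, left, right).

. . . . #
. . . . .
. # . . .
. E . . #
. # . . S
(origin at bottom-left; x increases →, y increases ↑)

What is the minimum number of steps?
4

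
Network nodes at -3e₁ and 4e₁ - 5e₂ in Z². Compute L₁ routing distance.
12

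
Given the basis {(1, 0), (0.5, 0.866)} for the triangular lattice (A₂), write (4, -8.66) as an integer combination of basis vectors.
9b₁ - 10b₂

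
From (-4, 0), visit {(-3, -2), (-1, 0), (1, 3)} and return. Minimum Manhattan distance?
20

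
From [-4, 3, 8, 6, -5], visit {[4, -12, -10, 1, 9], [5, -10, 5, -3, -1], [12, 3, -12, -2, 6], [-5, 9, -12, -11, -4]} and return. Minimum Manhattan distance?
188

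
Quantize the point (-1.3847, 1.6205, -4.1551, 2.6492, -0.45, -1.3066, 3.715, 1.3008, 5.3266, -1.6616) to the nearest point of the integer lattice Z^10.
(-1, 2, -4, 3, 0, -1, 4, 1, 5, -2)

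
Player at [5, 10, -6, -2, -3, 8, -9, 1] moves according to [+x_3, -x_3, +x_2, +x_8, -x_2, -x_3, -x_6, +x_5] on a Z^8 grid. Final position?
(5, 10, -7, -2, -2, 7, -9, 2)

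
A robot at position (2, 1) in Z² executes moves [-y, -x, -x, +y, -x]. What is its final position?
(-1, 1)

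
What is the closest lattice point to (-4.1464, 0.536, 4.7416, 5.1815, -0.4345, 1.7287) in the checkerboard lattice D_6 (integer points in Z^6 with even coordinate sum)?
(-4, 0, 5, 5, 0, 2)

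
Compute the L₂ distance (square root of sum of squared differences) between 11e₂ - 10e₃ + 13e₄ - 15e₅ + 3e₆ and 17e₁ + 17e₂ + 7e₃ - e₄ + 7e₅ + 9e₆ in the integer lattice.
36.4692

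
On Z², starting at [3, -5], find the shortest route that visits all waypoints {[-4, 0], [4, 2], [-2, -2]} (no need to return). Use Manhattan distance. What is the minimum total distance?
22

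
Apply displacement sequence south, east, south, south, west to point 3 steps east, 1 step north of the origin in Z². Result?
(3, -2)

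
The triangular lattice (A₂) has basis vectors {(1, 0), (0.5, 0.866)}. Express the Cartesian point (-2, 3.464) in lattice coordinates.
-4b₁ + 4b₂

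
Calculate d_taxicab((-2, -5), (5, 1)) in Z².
13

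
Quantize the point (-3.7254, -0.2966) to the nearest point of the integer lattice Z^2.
(-4, 0)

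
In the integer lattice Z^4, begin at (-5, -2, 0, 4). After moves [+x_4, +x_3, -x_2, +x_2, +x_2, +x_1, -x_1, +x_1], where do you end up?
(-4, -1, 1, 5)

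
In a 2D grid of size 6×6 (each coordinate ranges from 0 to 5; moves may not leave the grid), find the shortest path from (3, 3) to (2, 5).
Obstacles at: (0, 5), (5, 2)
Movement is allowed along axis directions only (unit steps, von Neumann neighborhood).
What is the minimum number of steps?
3
(one shortest path: (3, 3) → (2, 3) → (2, 4) → (2, 5))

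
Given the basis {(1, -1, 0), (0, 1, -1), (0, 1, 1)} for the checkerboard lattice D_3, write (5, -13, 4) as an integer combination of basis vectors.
5b₁ - 6b₂ - 2b₃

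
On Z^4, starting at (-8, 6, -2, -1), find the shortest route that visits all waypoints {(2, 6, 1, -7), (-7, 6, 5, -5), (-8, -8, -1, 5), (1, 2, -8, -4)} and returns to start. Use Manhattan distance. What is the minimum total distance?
100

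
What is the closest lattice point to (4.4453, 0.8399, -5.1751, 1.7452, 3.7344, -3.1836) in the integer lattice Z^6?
(4, 1, -5, 2, 4, -3)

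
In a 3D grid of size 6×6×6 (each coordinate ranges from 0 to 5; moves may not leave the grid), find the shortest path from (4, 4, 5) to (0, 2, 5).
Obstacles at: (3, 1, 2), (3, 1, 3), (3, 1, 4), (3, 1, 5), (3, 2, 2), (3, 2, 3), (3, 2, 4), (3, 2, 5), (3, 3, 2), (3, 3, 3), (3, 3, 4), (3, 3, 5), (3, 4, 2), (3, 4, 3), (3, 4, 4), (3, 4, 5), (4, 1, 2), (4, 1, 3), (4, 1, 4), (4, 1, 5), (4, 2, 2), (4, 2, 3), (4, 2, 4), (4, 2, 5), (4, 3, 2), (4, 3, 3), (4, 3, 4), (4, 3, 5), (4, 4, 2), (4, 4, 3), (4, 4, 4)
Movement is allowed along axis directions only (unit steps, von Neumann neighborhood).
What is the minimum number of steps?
8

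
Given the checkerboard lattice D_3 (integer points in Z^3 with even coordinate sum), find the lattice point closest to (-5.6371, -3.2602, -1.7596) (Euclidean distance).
(-5, -3, -2)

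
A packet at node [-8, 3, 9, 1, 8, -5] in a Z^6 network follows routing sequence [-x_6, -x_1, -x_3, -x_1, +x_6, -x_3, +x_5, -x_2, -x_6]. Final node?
(-10, 2, 7, 1, 9, -6)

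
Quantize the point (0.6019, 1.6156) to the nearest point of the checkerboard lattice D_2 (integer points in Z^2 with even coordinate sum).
(0, 2)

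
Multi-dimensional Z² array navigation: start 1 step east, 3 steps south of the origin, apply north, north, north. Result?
(1, 0)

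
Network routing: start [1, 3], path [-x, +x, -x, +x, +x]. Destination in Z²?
(2, 3)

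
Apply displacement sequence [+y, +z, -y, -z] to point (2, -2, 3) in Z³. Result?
(2, -2, 3)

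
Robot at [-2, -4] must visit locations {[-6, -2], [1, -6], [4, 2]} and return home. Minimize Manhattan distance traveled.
36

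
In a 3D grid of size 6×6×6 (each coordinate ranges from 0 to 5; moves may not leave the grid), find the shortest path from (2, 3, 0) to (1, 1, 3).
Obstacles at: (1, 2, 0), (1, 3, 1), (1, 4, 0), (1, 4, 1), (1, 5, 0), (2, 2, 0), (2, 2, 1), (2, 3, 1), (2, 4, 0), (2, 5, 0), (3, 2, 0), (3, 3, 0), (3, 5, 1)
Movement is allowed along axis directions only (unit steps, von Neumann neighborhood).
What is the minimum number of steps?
8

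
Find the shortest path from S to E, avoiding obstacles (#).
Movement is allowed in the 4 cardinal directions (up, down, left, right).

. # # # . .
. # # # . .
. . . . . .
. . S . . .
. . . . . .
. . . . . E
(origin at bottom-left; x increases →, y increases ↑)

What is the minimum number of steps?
5
(one shortest path: (2, 2) → (3, 2) → (4, 2) → (5, 2) → (5, 1) → (5, 0))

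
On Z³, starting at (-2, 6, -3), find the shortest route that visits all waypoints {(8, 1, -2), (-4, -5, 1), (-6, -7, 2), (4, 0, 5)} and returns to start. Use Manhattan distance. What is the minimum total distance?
70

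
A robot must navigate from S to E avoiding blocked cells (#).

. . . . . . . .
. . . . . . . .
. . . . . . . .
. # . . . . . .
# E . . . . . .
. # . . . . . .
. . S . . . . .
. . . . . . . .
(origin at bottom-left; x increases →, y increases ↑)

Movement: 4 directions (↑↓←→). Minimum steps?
3
(one shortest path: (2, 1) → (2, 2) → (2, 3) → (1, 3))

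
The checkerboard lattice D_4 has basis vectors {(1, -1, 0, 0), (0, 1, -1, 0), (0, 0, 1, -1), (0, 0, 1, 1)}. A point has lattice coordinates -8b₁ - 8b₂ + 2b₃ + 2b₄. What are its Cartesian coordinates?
(-8, 0, 12, 0)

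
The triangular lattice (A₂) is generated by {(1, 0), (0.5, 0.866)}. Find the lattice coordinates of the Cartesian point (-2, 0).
-2b₁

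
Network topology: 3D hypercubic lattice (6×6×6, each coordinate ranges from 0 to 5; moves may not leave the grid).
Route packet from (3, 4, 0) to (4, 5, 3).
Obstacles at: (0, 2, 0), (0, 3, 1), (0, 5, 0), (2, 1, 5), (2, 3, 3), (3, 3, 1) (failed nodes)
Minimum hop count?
5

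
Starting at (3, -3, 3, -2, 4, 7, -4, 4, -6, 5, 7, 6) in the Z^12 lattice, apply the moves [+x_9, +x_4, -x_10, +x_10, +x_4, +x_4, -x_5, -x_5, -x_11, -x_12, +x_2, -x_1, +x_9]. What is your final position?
(2, -2, 3, 1, 2, 7, -4, 4, -4, 5, 6, 5)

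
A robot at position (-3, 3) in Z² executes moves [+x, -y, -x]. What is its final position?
(-3, 2)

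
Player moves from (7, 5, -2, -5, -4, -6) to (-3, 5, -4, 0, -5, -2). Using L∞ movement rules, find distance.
10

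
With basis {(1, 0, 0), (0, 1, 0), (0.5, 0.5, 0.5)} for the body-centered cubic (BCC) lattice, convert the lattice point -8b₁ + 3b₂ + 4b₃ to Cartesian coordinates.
(-6, 5, 2)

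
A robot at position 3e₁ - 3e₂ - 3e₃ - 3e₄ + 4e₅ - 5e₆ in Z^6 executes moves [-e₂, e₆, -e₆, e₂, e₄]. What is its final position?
(3, -3, -3, -2, 4, -5)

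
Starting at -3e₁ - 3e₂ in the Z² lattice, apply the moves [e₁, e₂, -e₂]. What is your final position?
(-2, -3)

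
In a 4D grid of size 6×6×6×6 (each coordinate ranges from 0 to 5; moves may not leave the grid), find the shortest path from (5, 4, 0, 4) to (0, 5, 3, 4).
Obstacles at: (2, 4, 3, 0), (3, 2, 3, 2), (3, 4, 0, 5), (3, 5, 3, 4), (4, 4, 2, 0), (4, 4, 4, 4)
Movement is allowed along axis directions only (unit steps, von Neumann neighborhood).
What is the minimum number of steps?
9
(one shortest path: (5, 4, 0, 4) → (4, 4, 0, 4) → (3, 4, 0, 4) → (2, 4, 0, 4) → (1, 4, 0, 4) → (0, 4, 0, 4) → (0, 5, 0, 4) → (0, 5, 1, 4) → (0, 5, 2, 4) → (0, 5, 3, 4))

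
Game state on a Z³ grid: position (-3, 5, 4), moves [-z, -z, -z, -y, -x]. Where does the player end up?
(-4, 4, 1)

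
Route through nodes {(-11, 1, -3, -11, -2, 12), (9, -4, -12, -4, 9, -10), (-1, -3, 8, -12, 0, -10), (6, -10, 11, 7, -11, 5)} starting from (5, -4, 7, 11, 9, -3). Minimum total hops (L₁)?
217
(one optimal route: (5, -4, 7, 11, 9, -3) → (6, -10, 11, 7, -11, 5) → (-11, 1, -3, -11, -2, 12) → (-1, -3, 8, -12, 0, -10) → (9, -4, -12, -4, 9, -10))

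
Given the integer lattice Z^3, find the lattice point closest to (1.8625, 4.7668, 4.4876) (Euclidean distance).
(2, 5, 4)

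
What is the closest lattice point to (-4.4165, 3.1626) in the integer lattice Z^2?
(-4, 3)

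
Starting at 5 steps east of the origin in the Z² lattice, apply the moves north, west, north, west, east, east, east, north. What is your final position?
(6, 3)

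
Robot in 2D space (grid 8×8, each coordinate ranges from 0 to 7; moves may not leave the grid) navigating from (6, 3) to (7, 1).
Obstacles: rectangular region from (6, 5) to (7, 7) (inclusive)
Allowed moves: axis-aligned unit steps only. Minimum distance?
3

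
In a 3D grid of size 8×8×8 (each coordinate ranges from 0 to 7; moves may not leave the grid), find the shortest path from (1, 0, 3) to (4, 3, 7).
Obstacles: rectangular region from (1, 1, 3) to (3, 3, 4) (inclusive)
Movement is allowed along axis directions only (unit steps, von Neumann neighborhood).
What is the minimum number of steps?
10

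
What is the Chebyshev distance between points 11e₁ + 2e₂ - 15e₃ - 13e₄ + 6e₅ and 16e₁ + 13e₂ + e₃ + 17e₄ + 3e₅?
30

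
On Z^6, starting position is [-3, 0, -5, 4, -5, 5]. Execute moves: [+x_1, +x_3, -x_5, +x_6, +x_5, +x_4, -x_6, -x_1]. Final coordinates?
(-3, 0, -4, 5, -5, 5)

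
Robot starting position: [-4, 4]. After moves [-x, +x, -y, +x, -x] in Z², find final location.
(-4, 3)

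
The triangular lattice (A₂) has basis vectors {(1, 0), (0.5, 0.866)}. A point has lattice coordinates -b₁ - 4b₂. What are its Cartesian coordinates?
(-3, -3.464)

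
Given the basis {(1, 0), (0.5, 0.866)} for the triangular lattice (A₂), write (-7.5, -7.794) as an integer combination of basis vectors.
-3b₁ - 9b₂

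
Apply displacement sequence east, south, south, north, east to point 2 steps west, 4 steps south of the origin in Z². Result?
(0, -5)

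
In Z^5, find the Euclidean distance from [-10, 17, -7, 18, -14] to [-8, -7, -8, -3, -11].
32.1092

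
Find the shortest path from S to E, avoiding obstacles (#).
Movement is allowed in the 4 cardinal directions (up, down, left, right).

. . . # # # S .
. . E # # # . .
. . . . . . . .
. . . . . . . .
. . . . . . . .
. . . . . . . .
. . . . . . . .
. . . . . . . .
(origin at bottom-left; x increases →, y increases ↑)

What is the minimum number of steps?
7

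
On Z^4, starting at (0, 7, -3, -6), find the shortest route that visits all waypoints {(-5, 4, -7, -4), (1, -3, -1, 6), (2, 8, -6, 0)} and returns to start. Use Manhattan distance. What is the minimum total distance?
78
(one optimal route: (0, 7, -3, -6) → (-5, 4, -7, -4) → (1, -3, -1, 6) → (2, 8, -6, 0) → (0, 7, -3, -6))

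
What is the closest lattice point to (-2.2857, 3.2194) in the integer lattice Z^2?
(-2, 3)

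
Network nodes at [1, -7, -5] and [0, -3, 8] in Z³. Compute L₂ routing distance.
13.6382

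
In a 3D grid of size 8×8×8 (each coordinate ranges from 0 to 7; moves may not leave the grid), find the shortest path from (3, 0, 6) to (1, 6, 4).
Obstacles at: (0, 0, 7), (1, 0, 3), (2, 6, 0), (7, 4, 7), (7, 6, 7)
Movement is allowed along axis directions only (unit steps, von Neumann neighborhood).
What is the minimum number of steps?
10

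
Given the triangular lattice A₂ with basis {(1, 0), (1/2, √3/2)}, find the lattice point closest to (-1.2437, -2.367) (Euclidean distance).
(-1.5, -2.598)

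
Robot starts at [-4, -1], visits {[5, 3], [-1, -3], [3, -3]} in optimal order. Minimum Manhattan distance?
17
(one optimal route: (-4, -1) → (-1, -3) → (3, -3) → (5, 3))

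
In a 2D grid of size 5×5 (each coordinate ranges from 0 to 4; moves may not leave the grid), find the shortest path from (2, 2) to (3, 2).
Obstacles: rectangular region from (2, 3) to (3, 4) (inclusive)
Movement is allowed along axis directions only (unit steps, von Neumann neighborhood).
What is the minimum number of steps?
1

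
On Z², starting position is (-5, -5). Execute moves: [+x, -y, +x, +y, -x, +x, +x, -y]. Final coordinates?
(-2, -6)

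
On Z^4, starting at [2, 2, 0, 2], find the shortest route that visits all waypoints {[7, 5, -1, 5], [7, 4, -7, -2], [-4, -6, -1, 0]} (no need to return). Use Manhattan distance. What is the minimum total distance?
55
(one optimal route: (2, 2, 0, 2) → (7, 5, -1, 5) → (7, 4, -7, -2) → (-4, -6, -1, 0))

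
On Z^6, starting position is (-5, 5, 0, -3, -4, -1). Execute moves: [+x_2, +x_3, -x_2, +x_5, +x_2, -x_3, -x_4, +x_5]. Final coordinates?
(-5, 6, 0, -4, -2, -1)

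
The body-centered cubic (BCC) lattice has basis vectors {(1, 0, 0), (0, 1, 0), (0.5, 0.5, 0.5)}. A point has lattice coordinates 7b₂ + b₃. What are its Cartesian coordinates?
(0.5, 7.5, 0.5)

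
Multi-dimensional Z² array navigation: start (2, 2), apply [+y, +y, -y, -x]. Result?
(1, 3)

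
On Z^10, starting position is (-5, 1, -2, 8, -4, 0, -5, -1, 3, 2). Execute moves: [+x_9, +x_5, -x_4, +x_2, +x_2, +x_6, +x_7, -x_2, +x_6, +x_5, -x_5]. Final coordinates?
(-5, 2, -2, 7, -3, 2, -4, -1, 4, 2)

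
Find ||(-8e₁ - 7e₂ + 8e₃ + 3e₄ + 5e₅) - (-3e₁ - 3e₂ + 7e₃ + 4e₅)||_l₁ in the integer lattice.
14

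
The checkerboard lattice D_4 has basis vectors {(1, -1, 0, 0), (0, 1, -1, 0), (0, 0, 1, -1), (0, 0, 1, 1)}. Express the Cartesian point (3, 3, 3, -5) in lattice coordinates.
3b₁ + 6b₂ + 7b₃ + 2b₄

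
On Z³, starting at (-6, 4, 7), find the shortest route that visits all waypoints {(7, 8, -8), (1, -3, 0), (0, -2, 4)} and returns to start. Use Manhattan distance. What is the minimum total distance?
78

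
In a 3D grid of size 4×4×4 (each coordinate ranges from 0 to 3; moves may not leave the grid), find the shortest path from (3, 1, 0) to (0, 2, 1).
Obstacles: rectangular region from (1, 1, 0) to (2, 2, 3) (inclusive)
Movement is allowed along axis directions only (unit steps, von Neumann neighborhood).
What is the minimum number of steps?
7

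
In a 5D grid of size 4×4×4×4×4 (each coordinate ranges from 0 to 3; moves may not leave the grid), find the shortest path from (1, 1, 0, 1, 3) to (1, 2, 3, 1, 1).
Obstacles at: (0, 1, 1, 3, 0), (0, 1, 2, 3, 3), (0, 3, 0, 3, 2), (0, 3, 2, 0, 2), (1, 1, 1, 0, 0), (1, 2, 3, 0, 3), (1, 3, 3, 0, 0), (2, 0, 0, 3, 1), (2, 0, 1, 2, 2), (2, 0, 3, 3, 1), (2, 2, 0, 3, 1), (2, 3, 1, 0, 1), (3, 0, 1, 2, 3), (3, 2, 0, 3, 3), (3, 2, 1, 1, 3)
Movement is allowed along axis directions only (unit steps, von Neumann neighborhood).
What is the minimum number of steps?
6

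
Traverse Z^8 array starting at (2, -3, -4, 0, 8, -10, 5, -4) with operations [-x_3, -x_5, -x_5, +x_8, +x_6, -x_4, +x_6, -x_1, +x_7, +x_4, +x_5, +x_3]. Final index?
(1, -3, -4, 0, 7, -8, 6, -3)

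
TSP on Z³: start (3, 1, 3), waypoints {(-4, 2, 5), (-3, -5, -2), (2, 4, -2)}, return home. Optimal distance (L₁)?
48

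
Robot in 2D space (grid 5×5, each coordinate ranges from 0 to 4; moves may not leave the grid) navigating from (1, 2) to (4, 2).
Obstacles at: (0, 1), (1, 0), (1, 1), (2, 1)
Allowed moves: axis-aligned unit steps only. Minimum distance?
3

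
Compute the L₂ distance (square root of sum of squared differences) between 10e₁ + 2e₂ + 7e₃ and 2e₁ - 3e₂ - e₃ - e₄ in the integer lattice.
12.4097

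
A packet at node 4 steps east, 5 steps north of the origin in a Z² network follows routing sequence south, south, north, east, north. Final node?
(5, 5)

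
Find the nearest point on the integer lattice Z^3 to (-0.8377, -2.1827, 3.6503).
(-1, -2, 4)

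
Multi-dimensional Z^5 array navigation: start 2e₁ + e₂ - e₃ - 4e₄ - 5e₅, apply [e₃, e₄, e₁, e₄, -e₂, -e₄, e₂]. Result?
(3, 1, 0, -3, -5)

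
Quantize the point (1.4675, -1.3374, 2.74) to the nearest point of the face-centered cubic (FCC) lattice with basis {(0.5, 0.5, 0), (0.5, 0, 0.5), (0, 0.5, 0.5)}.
(1.5, -1.5, 3)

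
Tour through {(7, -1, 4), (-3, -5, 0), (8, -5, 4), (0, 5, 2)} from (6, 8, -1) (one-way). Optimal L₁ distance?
47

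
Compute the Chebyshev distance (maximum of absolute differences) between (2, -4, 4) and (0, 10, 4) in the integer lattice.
14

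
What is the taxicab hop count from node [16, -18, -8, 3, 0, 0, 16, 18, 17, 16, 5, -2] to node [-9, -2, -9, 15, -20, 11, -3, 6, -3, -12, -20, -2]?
189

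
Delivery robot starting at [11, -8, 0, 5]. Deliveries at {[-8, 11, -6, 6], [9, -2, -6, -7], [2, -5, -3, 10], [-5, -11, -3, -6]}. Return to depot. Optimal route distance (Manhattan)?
146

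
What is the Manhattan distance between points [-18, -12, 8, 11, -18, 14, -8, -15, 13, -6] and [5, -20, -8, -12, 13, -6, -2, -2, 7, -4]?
148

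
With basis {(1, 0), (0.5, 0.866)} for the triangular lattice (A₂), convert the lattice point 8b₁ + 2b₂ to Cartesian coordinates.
(9, 1.732)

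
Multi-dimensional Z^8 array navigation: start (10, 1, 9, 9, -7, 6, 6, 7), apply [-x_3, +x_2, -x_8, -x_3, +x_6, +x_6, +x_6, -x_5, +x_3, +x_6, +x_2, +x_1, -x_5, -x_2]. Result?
(11, 2, 8, 9, -9, 10, 6, 6)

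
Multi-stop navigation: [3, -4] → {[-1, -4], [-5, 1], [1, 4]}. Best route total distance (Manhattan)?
22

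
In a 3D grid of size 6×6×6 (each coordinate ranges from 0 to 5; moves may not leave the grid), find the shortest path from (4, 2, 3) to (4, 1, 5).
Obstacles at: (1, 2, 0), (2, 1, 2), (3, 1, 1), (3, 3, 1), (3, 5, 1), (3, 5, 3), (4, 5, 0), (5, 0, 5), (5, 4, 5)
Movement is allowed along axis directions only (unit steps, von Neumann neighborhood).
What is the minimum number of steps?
3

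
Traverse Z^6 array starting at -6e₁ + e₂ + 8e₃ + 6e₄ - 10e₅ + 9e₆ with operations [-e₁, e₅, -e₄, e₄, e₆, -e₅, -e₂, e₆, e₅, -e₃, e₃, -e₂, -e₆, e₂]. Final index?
(-7, 0, 8, 6, -9, 10)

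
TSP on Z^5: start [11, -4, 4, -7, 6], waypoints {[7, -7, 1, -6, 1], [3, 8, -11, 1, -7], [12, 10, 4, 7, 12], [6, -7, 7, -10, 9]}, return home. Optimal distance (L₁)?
168
(one optimal route: (11, -4, 4, -7, 6) → (12, 10, 4, 7, 12) → (3, 8, -11, 1, -7) → (7, -7, 1, -6, 1) → (6, -7, 7, -10, 9) → (11, -4, 4, -7, 6))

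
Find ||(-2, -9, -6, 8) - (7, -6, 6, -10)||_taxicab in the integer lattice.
42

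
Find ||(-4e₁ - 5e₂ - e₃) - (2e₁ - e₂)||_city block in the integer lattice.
11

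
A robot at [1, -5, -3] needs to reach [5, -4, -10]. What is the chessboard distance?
7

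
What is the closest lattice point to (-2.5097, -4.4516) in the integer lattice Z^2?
(-3, -4)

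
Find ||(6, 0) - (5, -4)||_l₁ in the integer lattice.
5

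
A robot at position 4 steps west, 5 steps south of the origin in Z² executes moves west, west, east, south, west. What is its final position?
(-6, -6)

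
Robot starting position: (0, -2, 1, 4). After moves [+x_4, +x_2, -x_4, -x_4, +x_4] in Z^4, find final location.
(0, -1, 1, 4)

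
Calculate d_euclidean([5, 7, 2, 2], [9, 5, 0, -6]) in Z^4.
9.38083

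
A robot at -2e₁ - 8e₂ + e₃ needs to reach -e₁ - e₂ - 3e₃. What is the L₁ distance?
12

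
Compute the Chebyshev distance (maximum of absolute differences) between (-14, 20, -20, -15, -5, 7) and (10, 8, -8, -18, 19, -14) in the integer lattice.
24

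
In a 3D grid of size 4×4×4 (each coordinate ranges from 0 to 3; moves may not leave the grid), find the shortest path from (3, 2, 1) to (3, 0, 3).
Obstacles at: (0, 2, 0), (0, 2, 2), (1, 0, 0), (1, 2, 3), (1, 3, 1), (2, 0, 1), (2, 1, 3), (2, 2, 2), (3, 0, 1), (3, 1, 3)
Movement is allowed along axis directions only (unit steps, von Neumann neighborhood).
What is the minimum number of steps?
4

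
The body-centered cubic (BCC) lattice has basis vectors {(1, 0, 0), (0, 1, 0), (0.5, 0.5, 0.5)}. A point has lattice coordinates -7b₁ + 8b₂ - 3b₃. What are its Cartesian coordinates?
(-8.5, 6.5, -1.5)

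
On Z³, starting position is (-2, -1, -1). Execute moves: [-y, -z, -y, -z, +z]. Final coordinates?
(-2, -3, -2)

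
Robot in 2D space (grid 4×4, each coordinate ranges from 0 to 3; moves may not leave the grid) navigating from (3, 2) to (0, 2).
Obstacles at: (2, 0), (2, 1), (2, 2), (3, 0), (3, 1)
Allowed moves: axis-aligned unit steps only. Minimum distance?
5
(one shortest path: (3, 2) → (3, 3) → (2, 3) → (1, 3) → (0, 3) → (0, 2))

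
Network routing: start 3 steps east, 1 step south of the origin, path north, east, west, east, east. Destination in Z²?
(5, 0)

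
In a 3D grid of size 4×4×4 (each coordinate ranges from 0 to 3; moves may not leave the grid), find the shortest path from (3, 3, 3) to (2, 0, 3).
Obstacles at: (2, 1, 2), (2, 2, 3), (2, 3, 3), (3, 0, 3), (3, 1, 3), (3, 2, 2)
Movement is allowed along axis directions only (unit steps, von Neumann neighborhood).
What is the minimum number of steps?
8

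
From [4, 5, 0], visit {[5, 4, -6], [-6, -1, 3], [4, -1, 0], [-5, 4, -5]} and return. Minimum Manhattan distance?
52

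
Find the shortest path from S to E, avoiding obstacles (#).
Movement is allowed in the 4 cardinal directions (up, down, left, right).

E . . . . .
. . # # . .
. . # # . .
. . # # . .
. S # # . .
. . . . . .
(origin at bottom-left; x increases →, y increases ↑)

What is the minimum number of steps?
5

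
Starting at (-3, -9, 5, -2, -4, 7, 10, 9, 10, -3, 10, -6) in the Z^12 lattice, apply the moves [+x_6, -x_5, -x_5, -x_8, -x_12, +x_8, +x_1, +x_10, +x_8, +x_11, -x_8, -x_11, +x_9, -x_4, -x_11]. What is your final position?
(-2, -9, 5, -3, -6, 8, 10, 9, 11, -2, 9, -7)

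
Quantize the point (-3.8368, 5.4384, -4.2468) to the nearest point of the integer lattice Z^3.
(-4, 5, -4)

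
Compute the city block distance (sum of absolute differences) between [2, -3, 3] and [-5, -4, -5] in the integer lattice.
16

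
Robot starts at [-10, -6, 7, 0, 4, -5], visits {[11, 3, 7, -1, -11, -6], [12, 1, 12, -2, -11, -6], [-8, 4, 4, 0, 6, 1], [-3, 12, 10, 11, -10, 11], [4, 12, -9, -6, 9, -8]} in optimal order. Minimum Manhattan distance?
201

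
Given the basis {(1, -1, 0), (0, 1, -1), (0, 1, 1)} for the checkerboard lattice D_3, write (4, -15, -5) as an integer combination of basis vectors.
4b₁ - 3b₂ - 8b₃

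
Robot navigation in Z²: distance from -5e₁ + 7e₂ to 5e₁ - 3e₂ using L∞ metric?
10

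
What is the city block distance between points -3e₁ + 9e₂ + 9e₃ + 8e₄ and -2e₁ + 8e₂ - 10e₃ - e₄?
30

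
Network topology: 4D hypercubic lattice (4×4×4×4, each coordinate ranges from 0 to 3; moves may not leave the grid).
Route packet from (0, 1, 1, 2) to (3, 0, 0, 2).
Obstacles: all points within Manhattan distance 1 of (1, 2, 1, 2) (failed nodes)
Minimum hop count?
5
(one shortest path: (0, 1, 1, 2) → (0, 0, 1, 2) → (1, 0, 1, 2) → (2, 0, 1, 2) → (3, 0, 1, 2) → (3, 0, 0, 2))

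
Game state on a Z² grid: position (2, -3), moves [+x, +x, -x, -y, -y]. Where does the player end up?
(3, -5)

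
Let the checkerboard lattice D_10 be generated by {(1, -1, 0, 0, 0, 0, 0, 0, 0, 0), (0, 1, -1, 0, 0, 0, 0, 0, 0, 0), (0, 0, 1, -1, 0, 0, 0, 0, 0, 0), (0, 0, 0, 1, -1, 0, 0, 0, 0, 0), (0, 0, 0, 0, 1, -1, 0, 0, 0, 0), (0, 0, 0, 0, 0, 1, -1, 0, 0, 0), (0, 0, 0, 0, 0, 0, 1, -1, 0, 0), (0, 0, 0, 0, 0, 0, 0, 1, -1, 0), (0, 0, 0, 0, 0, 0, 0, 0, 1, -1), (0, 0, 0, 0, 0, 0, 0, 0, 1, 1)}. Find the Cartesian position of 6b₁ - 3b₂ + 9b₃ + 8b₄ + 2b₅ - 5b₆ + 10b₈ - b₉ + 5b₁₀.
(6, -9, 12, -1, -6, -7, 5, 10, -6, 6)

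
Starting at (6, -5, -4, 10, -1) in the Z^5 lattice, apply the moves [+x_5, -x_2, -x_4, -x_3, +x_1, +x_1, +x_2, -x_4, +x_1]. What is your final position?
(9, -5, -5, 8, 0)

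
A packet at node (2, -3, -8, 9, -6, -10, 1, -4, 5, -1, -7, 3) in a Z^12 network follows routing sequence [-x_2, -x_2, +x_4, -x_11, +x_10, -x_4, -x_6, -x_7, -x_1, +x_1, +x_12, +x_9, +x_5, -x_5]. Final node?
(2, -5, -8, 9, -6, -11, 0, -4, 6, 0, -8, 4)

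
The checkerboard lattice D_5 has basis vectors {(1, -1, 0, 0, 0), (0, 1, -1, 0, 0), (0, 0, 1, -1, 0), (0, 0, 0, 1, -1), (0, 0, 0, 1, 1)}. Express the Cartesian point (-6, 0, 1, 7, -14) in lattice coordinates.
-6b₁ - 6b₂ - 5b₃ + 8b₄ - 6b₅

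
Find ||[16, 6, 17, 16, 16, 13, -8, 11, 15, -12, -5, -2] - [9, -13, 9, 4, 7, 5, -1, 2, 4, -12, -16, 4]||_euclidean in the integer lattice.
34.2199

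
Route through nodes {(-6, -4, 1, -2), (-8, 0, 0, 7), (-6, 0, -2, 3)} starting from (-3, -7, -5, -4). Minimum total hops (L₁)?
34
(one optimal route: (-3, -7, -5, -4) → (-6, -4, 1, -2) → (-6, 0, -2, 3) → (-8, 0, 0, 7))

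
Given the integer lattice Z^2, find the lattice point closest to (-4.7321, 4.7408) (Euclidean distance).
(-5, 5)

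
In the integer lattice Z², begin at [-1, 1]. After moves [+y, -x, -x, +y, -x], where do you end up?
(-4, 3)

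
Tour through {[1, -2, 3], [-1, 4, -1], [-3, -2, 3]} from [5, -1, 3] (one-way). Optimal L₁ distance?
21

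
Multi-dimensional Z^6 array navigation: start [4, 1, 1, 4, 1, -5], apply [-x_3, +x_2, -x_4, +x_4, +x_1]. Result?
(5, 2, 0, 4, 1, -5)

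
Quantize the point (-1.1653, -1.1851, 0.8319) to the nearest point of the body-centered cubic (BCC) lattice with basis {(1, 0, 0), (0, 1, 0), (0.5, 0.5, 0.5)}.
(-1, -1, 1)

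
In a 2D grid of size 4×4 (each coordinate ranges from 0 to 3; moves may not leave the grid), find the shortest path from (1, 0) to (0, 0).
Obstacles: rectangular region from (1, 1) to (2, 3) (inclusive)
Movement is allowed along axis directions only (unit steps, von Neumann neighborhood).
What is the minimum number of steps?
1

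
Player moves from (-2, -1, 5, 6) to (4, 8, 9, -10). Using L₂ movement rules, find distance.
19.7231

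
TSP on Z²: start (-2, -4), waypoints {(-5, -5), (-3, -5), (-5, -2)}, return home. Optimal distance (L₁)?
12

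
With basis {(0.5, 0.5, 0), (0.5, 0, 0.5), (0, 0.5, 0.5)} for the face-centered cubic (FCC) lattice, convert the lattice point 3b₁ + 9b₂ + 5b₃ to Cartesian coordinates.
(6, 4, 7)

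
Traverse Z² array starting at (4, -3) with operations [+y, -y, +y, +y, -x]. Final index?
(3, -1)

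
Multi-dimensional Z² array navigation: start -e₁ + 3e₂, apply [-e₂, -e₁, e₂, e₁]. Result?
(-1, 3)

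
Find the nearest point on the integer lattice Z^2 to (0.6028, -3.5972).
(1, -4)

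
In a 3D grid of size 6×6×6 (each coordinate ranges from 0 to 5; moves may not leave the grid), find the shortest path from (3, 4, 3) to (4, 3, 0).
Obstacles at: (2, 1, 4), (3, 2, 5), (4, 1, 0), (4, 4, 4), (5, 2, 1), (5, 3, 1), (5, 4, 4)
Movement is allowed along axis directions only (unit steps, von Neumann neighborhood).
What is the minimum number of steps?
5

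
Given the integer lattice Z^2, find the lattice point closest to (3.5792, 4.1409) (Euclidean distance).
(4, 4)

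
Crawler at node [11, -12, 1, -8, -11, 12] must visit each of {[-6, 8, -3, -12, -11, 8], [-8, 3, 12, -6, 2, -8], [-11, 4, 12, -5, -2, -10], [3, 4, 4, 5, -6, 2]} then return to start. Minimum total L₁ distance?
220
(one optimal route: (11, -12, 1, -8, -11, 12) → (-6, 8, -3, -12, -11, 8) → (-8, 3, 12, -6, 2, -8) → (-11, 4, 12, -5, -2, -10) → (3, 4, 4, 5, -6, 2) → (11, -12, 1, -8, -11, 12))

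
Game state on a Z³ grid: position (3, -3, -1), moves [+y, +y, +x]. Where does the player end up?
(4, -1, -1)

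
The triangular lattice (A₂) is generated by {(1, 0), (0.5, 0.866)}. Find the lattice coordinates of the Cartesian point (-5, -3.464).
-3b₁ - 4b₂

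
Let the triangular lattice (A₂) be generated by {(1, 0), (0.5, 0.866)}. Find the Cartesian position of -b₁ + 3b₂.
(0.5, 2.598)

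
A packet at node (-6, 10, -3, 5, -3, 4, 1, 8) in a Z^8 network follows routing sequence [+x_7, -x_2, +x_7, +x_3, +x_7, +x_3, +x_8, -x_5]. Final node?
(-6, 9, -1, 5, -4, 4, 4, 9)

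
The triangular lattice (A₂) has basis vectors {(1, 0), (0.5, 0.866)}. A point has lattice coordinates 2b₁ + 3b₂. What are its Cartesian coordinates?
(3.5, 2.598)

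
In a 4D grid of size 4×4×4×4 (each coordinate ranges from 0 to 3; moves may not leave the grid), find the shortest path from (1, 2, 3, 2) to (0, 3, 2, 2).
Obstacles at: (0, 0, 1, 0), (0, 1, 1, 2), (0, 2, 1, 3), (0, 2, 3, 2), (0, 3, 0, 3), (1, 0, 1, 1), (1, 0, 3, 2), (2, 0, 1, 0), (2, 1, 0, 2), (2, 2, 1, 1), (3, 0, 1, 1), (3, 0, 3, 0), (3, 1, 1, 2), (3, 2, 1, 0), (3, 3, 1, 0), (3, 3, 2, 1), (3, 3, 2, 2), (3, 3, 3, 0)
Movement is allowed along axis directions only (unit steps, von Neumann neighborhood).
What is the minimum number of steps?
3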